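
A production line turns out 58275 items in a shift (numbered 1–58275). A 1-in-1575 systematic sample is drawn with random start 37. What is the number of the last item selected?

k = 1575
37th selection = r + (37−1)·k = 37 + 36×1575 = 37 + 56700 = 56737

56737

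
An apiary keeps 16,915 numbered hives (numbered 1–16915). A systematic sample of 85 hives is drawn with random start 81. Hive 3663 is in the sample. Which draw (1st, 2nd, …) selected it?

k = 16915/85 = 199
position = (3663 − 81)/199 + 1 = 3582/199 + 1 = 18 + 1 = 19

19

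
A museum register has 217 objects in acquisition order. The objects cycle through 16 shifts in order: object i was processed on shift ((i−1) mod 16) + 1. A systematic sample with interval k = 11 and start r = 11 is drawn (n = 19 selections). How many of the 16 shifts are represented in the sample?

Consecutive selections differ by k = 11, so their shift numbers differ by 11 mod 16 = 11.
gcd(11, 16) = 1, so the sample visits 16/1 = 16 distinct residues mod 16.
Start 11 is shift 11; the shifts hit are 1, 2, 3, 4, 5, 6, 7, 8, 9, 10, 11, 12, 13, 14, 15, 16.

16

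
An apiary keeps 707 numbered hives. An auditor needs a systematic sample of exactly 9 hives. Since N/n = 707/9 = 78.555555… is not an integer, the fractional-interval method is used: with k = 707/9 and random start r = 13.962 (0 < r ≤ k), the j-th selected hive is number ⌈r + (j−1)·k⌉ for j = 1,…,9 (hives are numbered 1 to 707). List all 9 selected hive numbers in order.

j=1: r + 0k = 13.962 → ⌈·⌉ = 14
j=2: r + 1k = 92.517555… → ⌈·⌉ = 93
j=3: r + 2k = 171.073111… → ⌈·⌉ = 172
j=4: r + 3k = 249.628666… → ⌈·⌉ = 250
j=5: r + 4k = 328.184222… → ⌈·⌉ = 329
j=6: r + 5k = 406.739777… → ⌈·⌉ = 407
j=7: r + 6k = 485.295333… → ⌈·⌉ = 486
j=8: r + 7k = 563.850888… → ⌈·⌉ = 564
j=9: r + 8k = 642.406444… → ⌈·⌉ = 643

14, 93, 172, 250, 329, 407, 486, 564, 643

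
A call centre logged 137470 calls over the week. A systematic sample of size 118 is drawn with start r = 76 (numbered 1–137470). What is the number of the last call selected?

136381

k = 137470/118 = 1165
118th selection = r + (118−1)·k = 76 + 117×1165 = 76 + 136305 = 136381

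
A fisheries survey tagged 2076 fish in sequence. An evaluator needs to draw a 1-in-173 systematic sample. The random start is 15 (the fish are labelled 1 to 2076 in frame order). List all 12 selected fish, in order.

fish 1: 15
fish 2: 15 + 173 = 188
fish 3: 188 + 173 = 361
fish 4: 361 + 173 = 534
fish 5: 534 + 173 = 707
fish 6: 707 + 173 = 880
fish 7: 880 + 173 = 1053
fish 8: 1053 + 173 = 1226
fish 9: 1226 + 173 = 1399
fish 10: 1399 + 173 = 1572
fish 11: 1572 + 173 = 1745
fish 12: 1745 + 173 = 1918

15, 188, 361, 534, 707, 880, 1053, 1226, 1399, 1572, 1745, 1918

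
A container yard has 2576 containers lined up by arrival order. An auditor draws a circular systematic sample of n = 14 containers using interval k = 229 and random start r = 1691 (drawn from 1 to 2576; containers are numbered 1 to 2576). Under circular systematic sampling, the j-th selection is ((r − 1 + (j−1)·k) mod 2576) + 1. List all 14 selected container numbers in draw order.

1691, 1920, 2149, 2378, 31, 260, 489, 718, 947, 1176, 1405, 1634, 1863, 2092

Selection 1: 1691
Selection 2: 1691 + 229 = 1920
Selection 3: 1920 + 229 = 2149
Selection 4: 2149 + 229 = 2378
Selection 5: 2378 + 229 = 2607 → 2607 − 2576 = 31
Selection 6: 31 + 229 = 260
Selection 7: 260 + 229 = 489
Selection 8: 489 + 229 = 718
Selection 9: 718 + 229 = 947
Selection 10: 947 + 229 = 1176
Selection 11: 1176 + 229 = 1405
Selection 12: 1405 + 229 = 1634
Selection 13: 1634 + 229 = 1863
Selection 14: 1863 + 229 = 2092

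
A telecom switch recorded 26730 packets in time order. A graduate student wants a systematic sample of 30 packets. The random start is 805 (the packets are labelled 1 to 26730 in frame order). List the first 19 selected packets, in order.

k = N/n = 26730/30 = 891
packet 1: 805
packet 2: 805 + 891 = 1696
packet 3: 1696 + 891 = 2587
packet 4: 2587 + 891 = 3478
packet 5: 3478 + 891 = 4369
packet 6: 4369 + 891 = 5260
packet 7: 5260 + 891 = 6151
packet 8: 6151 + 891 = 7042
packet 9: 7042 + 891 = 7933
packet 10: 7933 + 891 = 8824
packet 11: 8824 + 891 = 9715
packet 12: 9715 + 891 = 10606
packet 13: 10606 + 891 = 11497
packet 14: 11497 + 891 = 12388
packet 15: 12388 + 891 = 13279
packet 16: 13279 + 891 = 14170
packet 17: 14170 + 891 = 15061
packet 18: 15061 + 891 = 15952
packet 19: 15952 + 891 = 16843

805, 1696, 2587, 3478, 4369, 5260, 6151, 7042, 7933, 8824, 9715, 10606, 11497, 12388, 13279, 14170, 15061, 15952, 16843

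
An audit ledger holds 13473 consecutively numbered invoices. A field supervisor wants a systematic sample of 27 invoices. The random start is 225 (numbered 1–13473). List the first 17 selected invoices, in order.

225, 724, 1223, 1722, 2221, 2720, 3219, 3718, 4217, 4716, 5215, 5714, 6213, 6712, 7211, 7710, 8209

k = N/n = 13473/27 = 499
invoice 1: 225
invoice 2: 225 + 499 = 724
invoice 3: 724 + 499 = 1223
invoice 4: 1223 + 499 = 1722
invoice 5: 1722 + 499 = 2221
invoice 6: 2221 + 499 = 2720
invoice 7: 2720 + 499 = 3219
invoice 8: 3219 + 499 = 3718
invoice 9: 3718 + 499 = 4217
invoice 10: 4217 + 499 = 4716
invoice 11: 4716 + 499 = 5215
invoice 12: 5215 + 499 = 5714
invoice 13: 5714 + 499 = 6213
invoice 14: 6213 + 499 = 6712
invoice 15: 6712 + 499 = 7211
invoice 16: 7211 + 499 = 7710
invoice 17: 7710 + 499 = 8209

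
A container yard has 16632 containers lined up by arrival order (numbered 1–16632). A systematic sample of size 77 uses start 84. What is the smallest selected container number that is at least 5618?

5700

k = 16632/77 = 216
Steps past start: ⌈(5618 − 84)/216⌉ = ⌈5534/216⌉ = 26
Selected container: 84 + 26×216 = 5700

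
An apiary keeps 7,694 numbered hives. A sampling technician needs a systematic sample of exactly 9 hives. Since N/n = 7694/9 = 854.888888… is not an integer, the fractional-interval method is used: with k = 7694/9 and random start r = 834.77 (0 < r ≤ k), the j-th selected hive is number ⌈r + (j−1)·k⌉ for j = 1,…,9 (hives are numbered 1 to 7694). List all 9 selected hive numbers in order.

j=1: r + 0k = 834.77 → ⌈·⌉ = 835
j=2: r + 1k = 1689.658888… → ⌈·⌉ = 1690
j=3: r + 2k = 2544.547777… → ⌈·⌉ = 2545
j=4: r + 3k = 3399.436666… → ⌈·⌉ = 3400
j=5: r + 4k = 4254.325555… → ⌈·⌉ = 4255
j=6: r + 5k = 5109.214444… → ⌈·⌉ = 5110
j=7: r + 6k = 5964.103333… → ⌈·⌉ = 5965
j=8: r + 7k = 6818.992222… → ⌈·⌉ = 6819
j=9: r + 8k = 7673.881111… → ⌈·⌉ = 7674

835, 1690, 2545, 3400, 4255, 5110, 5965, 6819, 7674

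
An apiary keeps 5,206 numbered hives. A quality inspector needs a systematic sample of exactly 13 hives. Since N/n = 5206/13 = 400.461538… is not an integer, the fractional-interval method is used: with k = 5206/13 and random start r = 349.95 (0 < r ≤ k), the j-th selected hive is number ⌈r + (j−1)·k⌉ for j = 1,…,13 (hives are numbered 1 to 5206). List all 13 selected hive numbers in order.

j=1: r + 0k = 349.95 → ⌈·⌉ = 350
j=2: r + 1k = 750.411538… → ⌈·⌉ = 751
j=3: r + 2k = 1150.873076… → ⌈·⌉ = 1151
j=4: r + 3k = 1551.334615… → ⌈·⌉ = 1552
j=5: r + 4k = 1951.796153… → ⌈·⌉ = 1952
j=6: r + 5k = 2352.257692… → ⌈·⌉ = 2353
j=7: r + 6k = 2752.719230… → ⌈·⌉ = 2753
j=8: r + 7k = 3153.180769… → ⌈·⌉ = 3154
j=9: r + 8k = 3553.642307… → ⌈·⌉ = 3554
j=10: r + 9k = 3954.103846… → ⌈·⌉ = 3955
j=11: r + 10k = 4354.565384… → ⌈·⌉ = 4355
j=12: r + 11k = 4755.026923… → ⌈·⌉ = 4756
j=13: r + 12k = 5155.488461… → ⌈·⌉ = 5156

350, 751, 1151, 1552, 1952, 2353, 2753, 3154, 3554, 3955, 4355, 4756, 5156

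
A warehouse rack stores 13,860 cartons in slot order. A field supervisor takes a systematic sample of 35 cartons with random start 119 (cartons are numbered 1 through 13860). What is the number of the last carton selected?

k = 13860/35 = 396
35th selection = r + (35−1)·k = 119 + 34×396 = 119 + 13464 = 13583

13583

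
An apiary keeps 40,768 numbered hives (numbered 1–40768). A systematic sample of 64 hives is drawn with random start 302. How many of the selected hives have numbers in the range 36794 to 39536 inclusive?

k = 40768/64 = 637
First selection ≥ 36794: 302 + ⌈(36794−302)/637⌉·637 = 302 + 58×637 = 37248
Last selection ≤ 39536: 302 + ⌊(39536−302)/637⌋·637 = 302 + 61×637 = 39159
Count = 61 − 58 + 1 = 4

4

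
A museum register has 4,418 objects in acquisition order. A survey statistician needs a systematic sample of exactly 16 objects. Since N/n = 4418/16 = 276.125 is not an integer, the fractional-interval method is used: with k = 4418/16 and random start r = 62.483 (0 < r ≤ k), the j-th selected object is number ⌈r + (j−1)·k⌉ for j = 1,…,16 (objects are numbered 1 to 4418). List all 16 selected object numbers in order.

63, 339, 615, 891, 1167, 1444, 1720, 1996, 2272, 2548, 2824, 3100, 3376, 3653, 3929, 4205

j=1: r + 0k = 62.483 → ⌈·⌉ = 63
j=2: r + 1k = 338.608 → ⌈·⌉ = 339
j=3: r + 2k = 614.733 → ⌈·⌉ = 615
j=4: r + 3k = 890.858 → ⌈·⌉ = 891
j=5: r + 4k = 1166.983 → ⌈·⌉ = 1167
j=6: r + 5k = 1443.108 → ⌈·⌉ = 1444
j=7: r + 6k = 1719.233 → ⌈·⌉ = 1720
j=8: r + 7k = 1995.358 → ⌈·⌉ = 1996
j=9: r + 8k = 2271.483 → ⌈·⌉ = 2272
j=10: r + 9k = 2547.608 → ⌈·⌉ = 2548
j=11: r + 10k = 2823.733 → ⌈·⌉ = 2824
j=12: r + 11k = 3099.858 → ⌈·⌉ = 3100
j=13: r + 12k = 3375.983 → ⌈·⌉ = 3376
j=14: r + 13k = 3652.108 → ⌈·⌉ = 3653
j=15: r + 14k = 3928.233 → ⌈·⌉ = 3929
j=16: r + 15k = 4204.358 → ⌈·⌉ = 4205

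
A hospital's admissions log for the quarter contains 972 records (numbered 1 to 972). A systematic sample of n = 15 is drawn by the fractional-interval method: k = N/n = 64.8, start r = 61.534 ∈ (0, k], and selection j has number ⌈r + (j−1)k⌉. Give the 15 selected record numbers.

62, 127, 192, 256, 321, 386, 451, 516, 580, 645, 710, 775, 840, 904, 969

j=1: r + 0k = 61.534 → ⌈·⌉ = 62
j=2: r + 1k = 126.334 → ⌈·⌉ = 127
j=3: r + 2k = 191.134 → ⌈·⌉ = 192
j=4: r + 3k = 255.934 → ⌈·⌉ = 256
j=5: r + 4k = 320.734 → ⌈·⌉ = 321
j=6: r + 5k = 385.534 → ⌈·⌉ = 386
j=7: r + 6k = 450.334 → ⌈·⌉ = 451
j=8: r + 7k = 515.134 → ⌈·⌉ = 516
j=9: r + 8k = 579.934 → ⌈·⌉ = 580
j=10: r + 9k = 644.734 → ⌈·⌉ = 645
j=11: r + 10k = 709.534 → ⌈·⌉ = 710
j=12: r + 11k = 774.334 → ⌈·⌉ = 775
j=13: r + 12k = 839.134 → ⌈·⌉ = 840
j=14: r + 13k = 903.934 → ⌈·⌉ = 904
j=15: r + 14k = 968.734 → ⌈·⌉ = 969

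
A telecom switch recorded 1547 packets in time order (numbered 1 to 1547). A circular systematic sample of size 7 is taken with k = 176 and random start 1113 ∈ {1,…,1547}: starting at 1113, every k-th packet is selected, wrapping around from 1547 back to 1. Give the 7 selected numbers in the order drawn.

Selection 1: 1113
Selection 2: 1113 + 176 = 1289
Selection 3: 1289 + 176 = 1465
Selection 4: 1465 + 176 = 1641 → 1641 − 1547 = 94
Selection 5: 94 + 176 = 270
Selection 6: 270 + 176 = 446
Selection 7: 446 + 176 = 622

1113, 1289, 1465, 94, 270, 446, 622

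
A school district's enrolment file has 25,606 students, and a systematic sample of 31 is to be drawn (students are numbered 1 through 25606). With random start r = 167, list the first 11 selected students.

k = N/n = 25606/31 = 826
student 1: 167
student 2: 167 + 826 = 993
student 3: 993 + 826 = 1819
student 4: 1819 + 826 = 2645
student 5: 2645 + 826 = 3471
student 6: 3471 + 826 = 4297
student 7: 4297 + 826 = 5123
student 8: 5123 + 826 = 5949
student 9: 5949 + 826 = 6775
student 10: 6775 + 826 = 7601
student 11: 7601 + 826 = 8427

167, 993, 1819, 2645, 3471, 4297, 5123, 5949, 6775, 7601, 8427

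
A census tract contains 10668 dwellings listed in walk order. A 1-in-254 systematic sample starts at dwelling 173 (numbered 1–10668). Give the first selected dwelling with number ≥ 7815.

8047

k = 254
Steps past start: ⌈(7815 − 173)/254⌉ = ⌈7642/254⌉ = 31
Selected dwelling: 173 + 31×254 = 8047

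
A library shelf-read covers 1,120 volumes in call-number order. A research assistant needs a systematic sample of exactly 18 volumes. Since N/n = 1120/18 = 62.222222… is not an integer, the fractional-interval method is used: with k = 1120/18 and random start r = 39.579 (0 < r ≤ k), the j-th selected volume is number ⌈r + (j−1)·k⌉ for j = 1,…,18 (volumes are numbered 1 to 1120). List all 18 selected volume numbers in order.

j=1: r + 0k = 39.579 → ⌈·⌉ = 40
j=2: r + 1k = 101.801222… → ⌈·⌉ = 102
j=3: r + 2k = 164.023444… → ⌈·⌉ = 165
j=4: r + 3k = 226.245666… → ⌈·⌉ = 227
j=5: r + 4k = 288.467888… → ⌈·⌉ = 289
j=6: r + 5k = 350.690111… → ⌈·⌉ = 351
j=7: r + 6k = 412.912333… → ⌈·⌉ = 413
j=8: r + 7k = 475.134555… → ⌈·⌉ = 476
j=9: r + 8k = 537.356777… → ⌈·⌉ = 538
j=10: r + 9k = 599.579 → ⌈·⌉ = 600
j=11: r + 10k = 661.801222… → ⌈·⌉ = 662
j=12: r + 11k = 724.023444… → ⌈·⌉ = 725
j=13: r + 12k = 786.245666… → ⌈·⌉ = 787
j=14: r + 13k = 848.467888… → ⌈·⌉ = 849
j=15: r + 14k = 910.690111… → ⌈·⌉ = 911
j=16: r + 15k = 972.912333… → ⌈·⌉ = 973
j=17: r + 16k = 1035.134555… → ⌈·⌉ = 1036
j=18: r + 17k = 1097.356777… → ⌈·⌉ = 1098

40, 102, 165, 227, 289, 351, 413, 476, 538, 600, 662, 725, 787, 849, 911, 973, 1036, 1098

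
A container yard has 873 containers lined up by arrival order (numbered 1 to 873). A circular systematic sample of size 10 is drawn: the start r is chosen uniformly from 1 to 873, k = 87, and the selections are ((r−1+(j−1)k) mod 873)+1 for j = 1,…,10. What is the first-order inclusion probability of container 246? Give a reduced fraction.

For each position j, as r ranges over 1…873 the j-th selection hits every container exactly once, so container 246 is selected for exactly 10 of the 873 starts.
Inclusion probability = 10/873.

10/873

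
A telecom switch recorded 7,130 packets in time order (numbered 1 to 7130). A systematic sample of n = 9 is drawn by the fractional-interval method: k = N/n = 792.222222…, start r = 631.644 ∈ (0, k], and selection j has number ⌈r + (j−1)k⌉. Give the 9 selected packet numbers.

632, 1424, 2217, 3009, 3801, 4593, 5385, 6178, 6970

j=1: r + 0k = 631.644 → ⌈·⌉ = 632
j=2: r + 1k = 1423.866222… → ⌈·⌉ = 1424
j=3: r + 2k = 2216.088444… → ⌈·⌉ = 2217
j=4: r + 3k = 3008.310666… → ⌈·⌉ = 3009
j=5: r + 4k = 3800.532888… → ⌈·⌉ = 3801
j=6: r + 5k = 4592.755111… → ⌈·⌉ = 4593
j=7: r + 6k = 5384.977333… → ⌈·⌉ = 5385
j=8: r + 7k = 6177.199555… → ⌈·⌉ = 6178
j=9: r + 8k = 6969.421777… → ⌈·⌉ = 6970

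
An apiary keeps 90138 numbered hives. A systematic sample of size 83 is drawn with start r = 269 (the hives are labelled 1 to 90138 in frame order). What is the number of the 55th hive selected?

k = 90138/83 = 1086
55th selection = r + (55−1)·k = 269 + 54×1086 = 269 + 58644 = 58913

58913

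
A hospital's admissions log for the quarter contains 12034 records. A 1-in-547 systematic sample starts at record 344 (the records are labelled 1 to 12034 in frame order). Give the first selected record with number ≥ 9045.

k = 547
Steps past start: ⌈(9045 − 344)/547⌉ = ⌈8701/547⌉ = 16
Selected record: 344 + 16×547 = 9096

9096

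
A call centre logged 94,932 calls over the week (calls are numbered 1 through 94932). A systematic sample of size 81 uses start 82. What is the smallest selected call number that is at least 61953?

62198

k = 94932/81 = 1172
Steps past start: ⌈(61953 − 82)/1172⌉ = ⌈61871/1172⌉ = 53
Selected call: 82 + 53×1172 = 62198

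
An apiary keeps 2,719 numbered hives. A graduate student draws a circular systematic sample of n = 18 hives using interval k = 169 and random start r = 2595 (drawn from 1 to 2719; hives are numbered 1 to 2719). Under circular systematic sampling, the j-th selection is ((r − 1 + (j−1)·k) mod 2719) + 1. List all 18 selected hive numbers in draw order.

Selection 1: 2595
Selection 2: 2595 + 169 = 2764 → 2764 − 2719 = 45
Selection 3: 45 + 169 = 214
Selection 4: 214 + 169 = 383
Selection 5: 383 + 169 = 552
Selection 6: 552 + 169 = 721
Selection 7: 721 + 169 = 890
Selection 8: 890 + 169 = 1059
Selection 9: 1059 + 169 = 1228
Selection 10: 1228 + 169 = 1397
Selection 11: 1397 + 169 = 1566
Selection 12: 1566 + 169 = 1735
Selection 13: 1735 + 169 = 1904
Selection 14: 1904 + 169 = 2073
Selection 15: 2073 + 169 = 2242
Selection 16: 2242 + 169 = 2411
Selection 17: 2411 + 169 = 2580
Selection 18: 2580 + 169 = 2749 → 2749 − 2719 = 30

2595, 45, 214, 383, 552, 721, 890, 1059, 1228, 1397, 1566, 1735, 1904, 2073, 2242, 2411, 2580, 30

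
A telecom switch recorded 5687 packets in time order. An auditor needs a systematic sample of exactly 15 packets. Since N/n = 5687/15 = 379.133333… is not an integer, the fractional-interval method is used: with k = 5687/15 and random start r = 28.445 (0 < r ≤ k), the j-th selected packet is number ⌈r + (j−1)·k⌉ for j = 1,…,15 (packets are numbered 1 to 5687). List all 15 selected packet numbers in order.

29, 408, 787, 1166, 1545, 1925, 2304, 2683, 3062, 3441, 3820, 4199, 4579, 4958, 5337

j=1: r + 0k = 28.445 → ⌈·⌉ = 29
j=2: r + 1k = 407.578333… → ⌈·⌉ = 408
j=3: r + 2k = 786.711666… → ⌈·⌉ = 787
j=4: r + 3k = 1165.845 → ⌈·⌉ = 1166
j=5: r + 4k = 1544.978333… → ⌈·⌉ = 1545
j=6: r + 5k = 1924.111666… → ⌈·⌉ = 1925
j=7: r + 6k = 2303.245 → ⌈·⌉ = 2304
j=8: r + 7k = 2682.378333… → ⌈·⌉ = 2683
j=9: r + 8k = 3061.511666… → ⌈·⌉ = 3062
j=10: r + 9k = 3440.645 → ⌈·⌉ = 3441
j=11: r + 10k = 3819.778333… → ⌈·⌉ = 3820
j=12: r + 11k = 4198.911666… → ⌈·⌉ = 4199
j=13: r + 12k = 4578.045 → ⌈·⌉ = 4579
j=14: r + 13k = 4957.178333… → ⌈·⌉ = 4958
j=15: r + 14k = 5336.311666… → ⌈·⌉ = 5337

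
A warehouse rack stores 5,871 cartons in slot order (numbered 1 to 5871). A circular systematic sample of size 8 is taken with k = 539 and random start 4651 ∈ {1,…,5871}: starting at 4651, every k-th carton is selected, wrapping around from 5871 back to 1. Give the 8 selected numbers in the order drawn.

Selection 1: 4651
Selection 2: 4651 + 539 = 5190
Selection 3: 5190 + 539 = 5729
Selection 4: 5729 + 539 = 6268 → 6268 − 5871 = 397
Selection 5: 397 + 539 = 936
Selection 6: 936 + 539 = 1475
Selection 7: 1475 + 539 = 2014
Selection 8: 2014 + 539 = 2553

4651, 5190, 5729, 397, 936, 1475, 2014, 2553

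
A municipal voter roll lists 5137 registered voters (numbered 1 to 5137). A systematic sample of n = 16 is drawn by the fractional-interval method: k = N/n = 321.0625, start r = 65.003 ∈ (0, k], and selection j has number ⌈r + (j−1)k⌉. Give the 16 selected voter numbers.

66, 387, 708, 1029, 1350, 1671, 1992, 2313, 2634, 2955, 3276, 3597, 3918, 4239, 4560, 4881

j=1: r + 0k = 65.003 → ⌈·⌉ = 66
j=2: r + 1k = 386.0655 → ⌈·⌉ = 387
j=3: r + 2k = 707.128 → ⌈·⌉ = 708
j=4: r + 3k = 1028.1905 → ⌈·⌉ = 1029
j=5: r + 4k = 1349.253 → ⌈·⌉ = 1350
j=6: r + 5k = 1670.3155 → ⌈·⌉ = 1671
j=7: r + 6k = 1991.378 → ⌈·⌉ = 1992
j=8: r + 7k = 2312.4405 → ⌈·⌉ = 2313
j=9: r + 8k = 2633.503 → ⌈·⌉ = 2634
j=10: r + 9k = 2954.5655 → ⌈·⌉ = 2955
j=11: r + 10k = 3275.628 → ⌈·⌉ = 3276
j=12: r + 11k = 3596.6905 → ⌈·⌉ = 3597
j=13: r + 12k = 3917.753 → ⌈·⌉ = 3918
j=14: r + 13k = 4238.8155 → ⌈·⌉ = 4239
j=15: r + 14k = 4559.878 → ⌈·⌉ = 4560
j=16: r + 15k = 4880.9405 → ⌈·⌉ = 4881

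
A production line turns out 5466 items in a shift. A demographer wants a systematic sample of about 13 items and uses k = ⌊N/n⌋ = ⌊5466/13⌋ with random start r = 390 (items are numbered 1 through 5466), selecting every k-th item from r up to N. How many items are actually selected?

13

k = ⌊5466/13⌋ = 420
Achieved size = ⌊(5466 − 390)/420⌋ + 1 = ⌊5076/420⌋ + 1 = 12 + 1 = 13
(last selection: 390 + 12×420 = 5430 ≤ 5466; next would be 5850 > 5466)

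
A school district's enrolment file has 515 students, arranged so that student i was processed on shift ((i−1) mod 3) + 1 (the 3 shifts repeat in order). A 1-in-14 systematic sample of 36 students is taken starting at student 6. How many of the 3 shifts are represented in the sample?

Consecutive selections differ by k = 14, so their shift numbers differ by 14 mod 3 = 2.
gcd(14, 3) = 1, so the sample visits 3/1 = 3 distinct residues mod 3.
Start 6 is shift 3; the shifts hit are 1, 2, 3.

3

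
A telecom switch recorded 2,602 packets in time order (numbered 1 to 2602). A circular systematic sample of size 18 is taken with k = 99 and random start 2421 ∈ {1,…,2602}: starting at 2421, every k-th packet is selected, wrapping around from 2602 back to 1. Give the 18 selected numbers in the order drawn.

2421, 2520, 17, 116, 215, 314, 413, 512, 611, 710, 809, 908, 1007, 1106, 1205, 1304, 1403, 1502

Selection 1: 2421
Selection 2: 2421 + 99 = 2520
Selection 3: 2520 + 99 = 2619 → 2619 − 2602 = 17
Selection 4: 17 + 99 = 116
Selection 5: 116 + 99 = 215
Selection 6: 215 + 99 = 314
Selection 7: 314 + 99 = 413
Selection 8: 413 + 99 = 512
Selection 9: 512 + 99 = 611
Selection 10: 611 + 99 = 710
Selection 11: 710 + 99 = 809
Selection 12: 809 + 99 = 908
Selection 13: 908 + 99 = 1007
Selection 14: 1007 + 99 = 1106
Selection 15: 1106 + 99 = 1205
Selection 16: 1205 + 99 = 1304
Selection 17: 1304 + 99 = 1403
Selection 18: 1403 + 99 = 1502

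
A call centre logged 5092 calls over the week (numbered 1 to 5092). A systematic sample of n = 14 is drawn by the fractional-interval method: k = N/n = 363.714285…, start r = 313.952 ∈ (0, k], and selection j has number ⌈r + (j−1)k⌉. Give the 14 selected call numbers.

j=1: r + 0k = 313.952 → ⌈·⌉ = 314
j=2: r + 1k = 677.666285… → ⌈·⌉ = 678
j=3: r + 2k = 1041.380571… → ⌈·⌉ = 1042
j=4: r + 3k = 1405.094857… → ⌈·⌉ = 1406
j=5: r + 4k = 1768.809142… → ⌈·⌉ = 1769
j=6: r + 5k = 2132.523428… → ⌈·⌉ = 2133
j=7: r + 6k = 2496.237714… → ⌈·⌉ = 2497
j=8: r + 7k = 2859.952 → ⌈·⌉ = 2860
j=9: r + 8k = 3223.666285… → ⌈·⌉ = 3224
j=10: r + 9k = 3587.380571… → ⌈·⌉ = 3588
j=11: r + 10k = 3951.094857… → ⌈·⌉ = 3952
j=12: r + 11k = 4314.809142… → ⌈·⌉ = 4315
j=13: r + 12k = 4678.523428… → ⌈·⌉ = 4679
j=14: r + 13k = 5042.237714… → ⌈·⌉ = 5043

314, 678, 1042, 1406, 1769, 2133, 2497, 2860, 3224, 3588, 3952, 4315, 4679, 5043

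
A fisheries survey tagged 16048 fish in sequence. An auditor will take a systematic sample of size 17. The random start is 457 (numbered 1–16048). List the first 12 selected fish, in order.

k = N/n = 16048/17 = 944
fish 1: 457
fish 2: 457 + 944 = 1401
fish 3: 1401 + 944 = 2345
fish 4: 2345 + 944 = 3289
fish 5: 3289 + 944 = 4233
fish 6: 4233 + 944 = 5177
fish 7: 5177 + 944 = 6121
fish 8: 6121 + 944 = 7065
fish 9: 7065 + 944 = 8009
fish 10: 8009 + 944 = 8953
fish 11: 8953 + 944 = 9897
fish 12: 9897 + 944 = 10841

457, 1401, 2345, 3289, 4233, 5177, 6121, 7065, 8009, 8953, 9897, 10841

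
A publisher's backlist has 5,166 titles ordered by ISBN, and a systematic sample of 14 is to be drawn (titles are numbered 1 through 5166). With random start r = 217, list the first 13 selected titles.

217, 586, 955, 1324, 1693, 2062, 2431, 2800, 3169, 3538, 3907, 4276, 4645

k = N/n = 5166/14 = 369
title 1: 217
title 2: 217 + 369 = 586
title 3: 586 + 369 = 955
title 4: 955 + 369 = 1324
title 5: 1324 + 369 = 1693
title 6: 1693 + 369 = 2062
title 7: 2062 + 369 = 2431
title 8: 2431 + 369 = 2800
title 9: 2800 + 369 = 3169
title 10: 3169 + 369 = 3538
title 11: 3538 + 369 = 3907
title 12: 3907 + 369 = 4276
title 13: 4276 + 369 = 4645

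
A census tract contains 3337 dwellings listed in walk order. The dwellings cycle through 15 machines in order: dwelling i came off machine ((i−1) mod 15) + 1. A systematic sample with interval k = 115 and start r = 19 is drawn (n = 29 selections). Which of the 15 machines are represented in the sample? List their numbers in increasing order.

4, 9, 14

Consecutive selections differ by k = 115, so their machine numbers differ by 115 mod 15 = 10.
gcd(115, 15) = 5, so the sample visits 15/5 = 3 distinct residues mod 15.
Start 19 is machine 4; the machines hit are 4, 9, 14.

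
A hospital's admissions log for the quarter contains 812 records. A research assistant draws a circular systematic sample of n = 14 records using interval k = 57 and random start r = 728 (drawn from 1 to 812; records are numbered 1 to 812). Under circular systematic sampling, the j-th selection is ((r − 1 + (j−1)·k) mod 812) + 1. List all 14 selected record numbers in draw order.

728, 785, 30, 87, 144, 201, 258, 315, 372, 429, 486, 543, 600, 657

Selection 1: 728
Selection 2: 728 + 57 = 785
Selection 3: 785 + 57 = 842 → 842 − 812 = 30
Selection 4: 30 + 57 = 87
Selection 5: 87 + 57 = 144
Selection 6: 144 + 57 = 201
Selection 7: 201 + 57 = 258
Selection 8: 258 + 57 = 315
Selection 9: 315 + 57 = 372
Selection 10: 372 + 57 = 429
Selection 11: 429 + 57 = 486
Selection 12: 486 + 57 = 543
Selection 13: 543 + 57 = 600
Selection 14: 600 + 57 = 657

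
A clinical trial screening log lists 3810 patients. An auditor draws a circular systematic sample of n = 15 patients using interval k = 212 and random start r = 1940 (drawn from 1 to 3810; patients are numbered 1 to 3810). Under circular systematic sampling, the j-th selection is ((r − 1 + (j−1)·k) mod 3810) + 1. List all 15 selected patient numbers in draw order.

Selection 1: 1940
Selection 2: 1940 + 212 = 2152
Selection 3: 2152 + 212 = 2364
Selection 4: 2364 + 212 = 2576
Selection 5: 2576 + 212 = 2788
Selection 6: 2788 + 212 = 3000
Selection 7: 3000 + 212 = 3212
Selection 8: 3212 + 212 = 3424
Selection 9: 3424 + 212 = 3636
Selection 10: 3636 + 212 = 3848 → 3848 − 3810 = 38
Selection 11: 38 + 212 = 250
Selection 12: 250 + 212 = 462
Selection 13: 462 + 212 = 674
Selection 14: 674 + 212 = 886
Selection 15: 886 + 212 = 1098

1940, 2152, 2364, 2576, 2788, 3000, 3212, 3424, 3636, 38, 250, 462, 674, 886, 1098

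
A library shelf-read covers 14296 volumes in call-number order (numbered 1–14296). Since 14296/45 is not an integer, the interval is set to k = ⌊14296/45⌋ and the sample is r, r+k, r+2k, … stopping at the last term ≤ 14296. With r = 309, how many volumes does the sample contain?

45

k = ⌊14296/45⌋ = 317
Achieved size = ⌊(14296 − 309)/317⌋ + 1 = ⌊13987/317⌋ + 1 = 44 + 1 = 45
(last selection: 309 + 44×317 = 14257 ≤ 14296; next would be 14574 > 14296)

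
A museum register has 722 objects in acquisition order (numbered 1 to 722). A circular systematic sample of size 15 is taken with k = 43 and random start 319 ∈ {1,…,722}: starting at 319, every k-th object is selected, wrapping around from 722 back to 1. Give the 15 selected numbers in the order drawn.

319, 362, 405, 448, 491, 534, 577, 620, 663, 706, 27, 70, 113, 156, 199

Selection 1: 319
Selection 2: 319 + 43 = 362
Selection 3: 362 + 43 = 405
Selection 4: 405 + 43 = 448
Selection 5: 448 + 43 = 491
Selection 6: 491 + 43 = 534
Selection 7: 534 + 43 = 577
Selection 8: 577 + 43 = 620
Selection 9: 620 + 43 = 663
Selection 10: 663 + 43 = 706
Selection 11: 706 + 43 = 749 → 749 − 722 = 27
Selection 12: 27 + 43 = 70
Selection 13: 70 + 43 = 113
Selection 14: 113 + 43 = 156
Selection 15: 156 + 43 = 199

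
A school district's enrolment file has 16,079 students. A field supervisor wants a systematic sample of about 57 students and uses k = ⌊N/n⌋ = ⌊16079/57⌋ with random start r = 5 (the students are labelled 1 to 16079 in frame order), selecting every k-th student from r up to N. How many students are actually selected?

58

k = ⌊16079/57⌋ = 282
Achieved size = ⌊(16079 − 5)/282⌋ + 1 = ⌊16074/282⌋ + 1 = 57 + 1 = 58
(last selection: 5 + 57×282 = 16079 ≤ 16079; next would be 16361 > 16079)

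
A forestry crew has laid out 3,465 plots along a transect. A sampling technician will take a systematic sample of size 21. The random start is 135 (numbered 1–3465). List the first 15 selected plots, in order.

k = N/n = 3465/21 = 165
plot 1: 135
plot 2: 135 + 165 = 300
plot 3: 300 + 165 = 465
plot 4: 465 + 165 = 630
plot 5: 630 + 165 = 795
plot 6: 795 + 165 = 960
plot 7: 960 + 165 = 1125
plot 8: 1125 + 165 = 1290
plot 9: 1290 + 165 = 1455
plot 10: 1455 + 165 = 1620
plot 11: 1620 + 165 = 1785
plot 12: 1785 + 165 = 1950
plot 13: 1950 + 165 = 2115
plot 14: 2115 + 165 = 2280
plot 15: 2280 + 165 = 2445

135, 300, 465, 630, 795, 960, 1125, 1290, 1455, 1620, 1785, 1950, 2115, 2280, 2445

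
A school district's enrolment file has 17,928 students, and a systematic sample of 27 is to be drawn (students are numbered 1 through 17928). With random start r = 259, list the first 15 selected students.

k = N/n = 17928/27 = 664
student 1: 259
student 2: 259 + 664 = 923
student 3: 923 + 664 = 1587
student 4: 1587 + 664 = 2251
student 5: 2251 + 664 = 2915
student 6: 2915 + 664 = 3579
student 7: 3579 + 664 = 4243
student 8: 4243 + 664 = 4907
student 9: 4907 + 664 = 5571
student 10: 5571 + 664 = 6235
student 11: 6235 + 664 = 6899
student 12: 6899 + 664 = 7563
student 13: 7563 + 664 = 8227
student 14: 8227 + 664 = 8891
student 15: 8891 + 664 = 9555

259, 923, 1587, 2251, 2915, 3579, 4243, 4907, 5571, 6235, 6899, 7563, 8227, 8891, 9555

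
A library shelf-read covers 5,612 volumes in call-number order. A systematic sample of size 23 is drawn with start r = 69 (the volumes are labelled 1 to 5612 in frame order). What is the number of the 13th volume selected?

2997

k = 5612/23 = 244
13th selection = r + (13−1)·k = 69 + 12×244 = 69 + 2928 = 2997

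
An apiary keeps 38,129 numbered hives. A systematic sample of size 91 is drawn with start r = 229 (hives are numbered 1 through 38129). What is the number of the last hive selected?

k = 38129/91 = 419
91st selection = r + (91−1)·k = 229 + 90×419 = 229 + 37710 = 37939

37939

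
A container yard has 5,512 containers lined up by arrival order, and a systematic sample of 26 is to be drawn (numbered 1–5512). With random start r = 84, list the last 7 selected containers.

k = N/n = 5512/26 = 212
20th selection = 84 + 19×212 = 4112
21st: 4112 + 212 = 4324
22nd: 4324 + 212 = 4536
23rd: 4536 + 212 = 4748
24th: 4748 + 212 = 4960
25th: 4960 + 212 = 5172
26th: 5172 + 212 = 5384

4112, 4324, 4536, 4748, 4960, 5172, 5384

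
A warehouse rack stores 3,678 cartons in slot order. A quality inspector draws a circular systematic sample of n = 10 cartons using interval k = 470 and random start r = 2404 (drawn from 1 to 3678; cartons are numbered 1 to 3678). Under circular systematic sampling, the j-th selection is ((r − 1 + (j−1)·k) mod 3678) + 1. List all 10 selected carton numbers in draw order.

2404, 2874, 3344, 136, 606, 1076, 1546, 2016, 2486, 2956

Selection 1: 2404
Selection 2: 2404 + 470 = 2874
Selection 3: 2874 + 470 = 3344
Selection 4: 3344 + 470 = 3814 → 3814 − 3678 = 136
Selection 5: 136 + 470 = 606
Selection 6: 606 + 470 = 1076
Selection 7: 1076 + 470 = 1546
Selection 8: 1546 + 470 = 2016
Selection 9: 2016 + 470 = 2486
Selection 10: 2486 + 470 = 2956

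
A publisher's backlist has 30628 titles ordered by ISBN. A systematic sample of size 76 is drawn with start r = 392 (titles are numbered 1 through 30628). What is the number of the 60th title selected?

24169

k = 30628/76 = 403
60th selection = r + (60−1)·k = 392 + 59×403 = 392 + 23777 = 24169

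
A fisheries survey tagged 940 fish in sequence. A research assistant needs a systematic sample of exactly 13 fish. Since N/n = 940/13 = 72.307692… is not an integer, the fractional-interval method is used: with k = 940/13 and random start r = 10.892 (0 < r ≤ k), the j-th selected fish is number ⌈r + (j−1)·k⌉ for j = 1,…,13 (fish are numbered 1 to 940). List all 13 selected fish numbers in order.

11, 84, 156, 228, 301, 373, 445, 518, 590, 662, 734, 807, 879

j=1: r + 0k = 10.892 → ⌈·⌉ = 11
j=2: r + 1k = 83.199692… → ⌈·⌉ = 84
j=3: r + 2k = 155.507384… → ⌈·⌉ = 156
j=4: r + 3k = 227.815076… → ⌈·⌉ = 228
j=5: r + 4k = 300.122769… → ⌈·⌉ = 301
j=6: r + 5k = 372.430461… → ⌈·⌉ = 373
j=7: r + 6k = 444.738153… → ⌈·⌉ = 445
j=8: r + 7k = 517.045846… → ⌈·⌉ = 518
j=9: r + 8k = 589.353538… → ⌈·⌉ = 590
j=10: r + 9k = 661.661230… → ⌈·⌉ = 662
j=11: r + 10k = 733.968923… → ⌈·⌉ = 734
j=12: r + 11k = 806.276615… → ⌈·⌉ = 807
j=13: r + 12k = 878.584307… → ⌈·⌉ = 879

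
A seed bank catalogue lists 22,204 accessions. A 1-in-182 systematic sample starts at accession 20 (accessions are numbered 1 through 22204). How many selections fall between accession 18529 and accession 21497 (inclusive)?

k = 182
First selection ≥ 18529: 20 + ⌈(18529−20)/182⌉·182 = 20 + 102×182 = 18584
Last selection ≤ 21497: 20 + ⌊(21497−20)/182⌋·182 = 20 + 118×182 = 21496
Count = 118 − 102 + 1 = 17

17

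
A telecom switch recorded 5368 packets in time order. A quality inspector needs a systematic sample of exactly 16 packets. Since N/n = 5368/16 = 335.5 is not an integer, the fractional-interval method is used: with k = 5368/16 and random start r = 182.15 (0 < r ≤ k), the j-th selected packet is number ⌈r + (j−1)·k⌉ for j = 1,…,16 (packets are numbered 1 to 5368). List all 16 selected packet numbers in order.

j=1: r + 0k = 182.15 → ⌈·⌉ = 183
j=2: r + 1k = 517.65 → ⌈·⌉ = 518
j=3: r + 2k = 853.15 → ⌈·⌉ = 854
j=4: r + 3k = 1188.65 → ⌈·⌉ = 1189
j=5: r + 4k = 1524.15 → ⌈·⌉ = 1525
j=6: r + 5k = 1859.65 → ⌈·⌉ = 1860
j=7: r + 6k = 2195.15 → ⌈·⌉ = 2196
j=8: r + 7k = 2530.65 → ⌈·⌉ = 2531
j=9: r + 8k = 2866.15 → ⌈·⌉ = 2867
j=10: r + 9k = 3201.65 → ⌈·⌉ = 3202
j=11: r + 10k = 3537.15 → ⌈·⌉ = 3538
j=12: r + 11k = 3872.65 → ⌈·⌉ = 3873
j=13: r + 12k = 4208.15 → ⌈·⌉ = 4209
j=14: r + 13k = 4543.65 → ⌈·⌉ = 4544
j=15: r + 14k = 4879.15 → ⌈·⌉ = 4880
j=16: r + 15k = 5214.65 → ⌈·⌉ = 5215

183, 518, 854, 1189, 1525, 1860, 2196, 2531, 2867, 3202, 3538, 3873, 4209, 4544, 4880, 5215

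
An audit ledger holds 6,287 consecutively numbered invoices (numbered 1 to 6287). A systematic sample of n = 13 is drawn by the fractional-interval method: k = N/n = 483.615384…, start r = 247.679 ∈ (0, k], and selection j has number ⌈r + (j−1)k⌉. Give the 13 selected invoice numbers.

248, 732, 1215, 1699, 2183, 2666, 3150, 3633, 4117, 4601, 5084, 5568, 6052

j=1: r + 0k = 247.679 → ⌈·⌉ = 248
j=2: r + 1k = 731.294384… → ⌈·⌉ = 732
j=3: r + 2k = 1214.909769… → ⌈·⌉ = 1215
j=4: r + 3k = 1698.525153… → ⌈·⌉ = 1699
j=5: r + 4k = 2182.140538… → ⌈·⌉ = 2183
j=6: r + 5k = 2665.755923… → ⌈·⌉ = 2666
j=7: r + 6k = 3149.371307… → ⌈·⌉ = 3150
j=8: r + 7k = 3632.986692… → ⌈·⌉ = 3633
j=9: r + 8k = 4116.602076… → ⌈·⌉ = 4117
j=10: r + 9k = 4600.217461… → ⌈·⌉ = 4601
j=11: r + 10k = 5083.832846… → ⌈·⌉ = 5084
j=12: r + 11k = 5567.448230… → ⌈·⌉ = 5568
j=13: r + 12k = 6051.063615… → ⌈·⌉ = 6052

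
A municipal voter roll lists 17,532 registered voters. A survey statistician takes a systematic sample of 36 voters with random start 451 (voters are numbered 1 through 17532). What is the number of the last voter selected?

17496

k = 17532/36 = 487
36th selection = r + (36−1)·k = 451 + 35×487 = 451 + 17045 = 17496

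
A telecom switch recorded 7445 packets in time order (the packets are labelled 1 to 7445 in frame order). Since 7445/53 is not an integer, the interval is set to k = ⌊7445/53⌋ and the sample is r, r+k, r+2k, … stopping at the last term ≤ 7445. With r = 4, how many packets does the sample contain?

k = ⌊7445/53⌋ = 140
Achieved size = ⌊(7445 − 4)/140⌋ + 1 = ⌊7441/140⌋ + 1 = 53 + 1 = 54
(last selection: 4 + 53×140 = 7424 ≤ 7445; next would be 7564 > 7445)

54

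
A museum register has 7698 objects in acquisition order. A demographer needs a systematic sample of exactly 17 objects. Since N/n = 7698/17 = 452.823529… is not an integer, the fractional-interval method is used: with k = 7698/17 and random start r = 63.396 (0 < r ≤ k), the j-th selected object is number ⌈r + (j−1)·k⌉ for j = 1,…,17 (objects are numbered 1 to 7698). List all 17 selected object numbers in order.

j=1: r + 0k = 63.396 → ⌈·⌉ = 64
j=2: r + 1k = 516.219529… → ⌈·⌉ = 517
j=3: r + 2k = 969.043058… → ⌈·⌉ = 970
j=4: r + 3k = 1421.866588… → ⌈·⌉ = 1422
j=5: r + 4k = 1874.690117… → ⌈·⌉ = 1875
j=6: r + 5k = 2327.513647… → ⌈·⌉ = 2328
j=7: r + 6k = 2780.337176… → ⌈·⌉ = 2781
j=8: r + 7k = 3233.160705… → ⌈·⌉ = 3234
j=9: r + 8k = 3685.984235… → ⌈·⌉ = 3686
j=10: r + 9k = 4138.807764… → ⌈·⌉ = 4139
j=11: r + 10k = 4591.631294… → ⌈·⌉ = 4592
j=12: r + 11k = 5044.454823… → ⌈·⌉ = 5045
j=13: r + 12k = 5497.278352… → ⌈·⌉ = 5498
j=14: r + 13k = 5950.101882… → ⌈·⌉ = 5951
j=15: r + 14k = 6402.925411… → ⌈·⌉ = 6403
j=16: r + 15k = 6855.748941… → ⌈·⌉ = 6856
j=17: r + 16k = 7308.572470… → ⌈·⌉ = 7309

64, 517, 970, 1422, 1875, 2328, 2781, 3234, 3686, 4139, 4592, 5045, 5498, 5951, 6403, 6856, 7309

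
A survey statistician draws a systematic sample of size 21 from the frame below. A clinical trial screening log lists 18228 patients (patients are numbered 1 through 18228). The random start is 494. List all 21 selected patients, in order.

k = N/n = 18228/21 = 868
patient 1: 494
patient 2: 494 + 868 = 1362
patient 3: 1362 + 868 = 2230
patient 4: 2230 + 868 = 3098
patient 5: 3098 + 868 = 3966
patient 6: 3966 + 868 = 4834
patient 7: 4834 + 868 = 5702
patient 8: 5702 + 868 = 6570
patient 9: 6570 + 868 = 7438
patient 10: 7438 + 868 = 8306
patient 11: 8306 + 868 = 9174
patient 12: 9174 + 868 = 10042
patient 13: 10042 + 868 = 10910
patient 14: 10910 + 868 = 11778
patient 15: 11778 + 868 = 12646
patient 16: 12646 + 868 = 13514
patient 17: 13514 + 868 = 14382
patient 18: 14382 + 868 = 15250
patient 19: 15250 + 868 = 16118
patient 20: 16118 + 868 = 16986
patient 21: 16986 + 868 = 17854

494, 1362, 2230, 3098, 3966, 4834, 5702, 6570, 7438, 8306, 9174, 10042, 10910, 11778, 12646, 13514, 14382, 15250, 16118, 16986, 17854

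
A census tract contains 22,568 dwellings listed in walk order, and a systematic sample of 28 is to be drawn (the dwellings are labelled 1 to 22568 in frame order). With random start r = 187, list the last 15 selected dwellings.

10665, 11471, 12277, 13083, 13889, 14695, 15501, 16307, 17113, 17919, 18725, 19531, 20337, 21143, 21949

k = N/n = 22568/28 = 806
14th selection = 187 + 13×806 = 10665
15th: 10665 + 806 = 11471
16th: 11471 + 806 = 12277
17th: 12277 + 806 = 13083
18th: 13083 + 806 = 13889
19th: 13889 + 806 = 14695
20th: 14695 + 806 = 15501
21st: 15501 + 806 = 16307
22nd: 16307 + 806 = 17113
23rd: 17113 + 806 = 17919
24th: 17919 + 806 = 18725
25th: 18725 + 806 = 19531
26th: 19531 + 806 = 20337
27th: 20337 + 806 = 21143
28th: 21143 + 806 = 21949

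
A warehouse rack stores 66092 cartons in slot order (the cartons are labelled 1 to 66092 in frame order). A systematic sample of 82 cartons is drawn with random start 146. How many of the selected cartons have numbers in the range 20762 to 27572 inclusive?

9

k = 66092/82 = 806
First selection ≥ 20762: 146 + ⌈(20762−146)/806⌉·806 = 146 + 26×806 = 21102
Last selection ≤ 27572: 146 + ⌊(27572−146)/806⌋·806 = 146 + 34×806 = 27550
Count = 34 − 26 + 1 = 9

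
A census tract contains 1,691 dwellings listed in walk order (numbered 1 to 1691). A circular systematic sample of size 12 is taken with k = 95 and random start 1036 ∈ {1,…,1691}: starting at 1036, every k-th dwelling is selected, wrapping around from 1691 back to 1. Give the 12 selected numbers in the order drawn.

Selection 1: 1036
Selection 2: 1036 + 95 = 1131
Selection 3: 1131 + 95 = 1226
Selection 4: 1226 + 95 = 1321
Selection 5: 1321 + 95 = 1416
Selection 6: 1416 + 95 = 1511
Selection 7: 1511 + 95 = 1606
Selection 8: 1606 + 95 = 1701 → 1701 − 1691 = 10
Selection 9: 10 + 95 = 105
Selection 10: 105 + 95 = 200
Selection 11: 200 + 95 = 295
Selection 12: 295 + 95 = 390

1036, 1131, 1226, 1321, 1416, 1511, 1606, 10, 105, 200, 295, 390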